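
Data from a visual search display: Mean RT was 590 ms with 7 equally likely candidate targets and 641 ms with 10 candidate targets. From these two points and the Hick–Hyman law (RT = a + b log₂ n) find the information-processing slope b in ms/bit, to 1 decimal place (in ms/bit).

The slope on a log₂ axis is (641 − 590) / (3.3219 − 2.8074) = 99.111 ms/bit.

99.1 ms/bit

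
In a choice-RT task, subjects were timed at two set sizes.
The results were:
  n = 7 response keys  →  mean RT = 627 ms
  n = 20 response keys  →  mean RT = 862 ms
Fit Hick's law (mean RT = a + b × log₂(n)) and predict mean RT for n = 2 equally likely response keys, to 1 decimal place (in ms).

Solve the two-equation system in a and b:
  b = (862 − 627) / (log₂ 20 − log₂ 7) = 235 / (4.3219 − 2.8074) = 155.159 ms/bit
  a = 627 − 155.159 × 2.8074 = 191.413 ms
Then RT(2) = 191.413 + 155.159 × log₂ 2 = 191.413 + 155.159 × 1 ≈ 346.572 ms.

346.6 ms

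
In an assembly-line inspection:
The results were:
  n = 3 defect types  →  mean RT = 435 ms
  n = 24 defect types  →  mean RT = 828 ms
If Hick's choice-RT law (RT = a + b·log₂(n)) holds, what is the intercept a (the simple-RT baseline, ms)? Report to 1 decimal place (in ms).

227.4 ms

Slope: b = (828 − 435) / (log₂ 24 − log₂ 3) = 393/3.0000 = 131.000 ms/bit.
Intercept: a = 435 − 131.000·log₂(3) = 227.370 ms.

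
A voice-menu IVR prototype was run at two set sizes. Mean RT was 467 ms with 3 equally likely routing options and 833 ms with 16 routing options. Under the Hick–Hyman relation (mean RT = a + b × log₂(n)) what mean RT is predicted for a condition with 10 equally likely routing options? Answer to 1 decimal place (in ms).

RT is linear in log₂ n, so two points fix the line:
  b = (833 − 467) / (log₂ 16 − log₂ 3) = 366 / (4 − 1.5850) = 151.550 ms/bit
  a = 467 − 151.550 × 1.5850 = 226.798 ms
Then RT(10) = 226.798 + 151.550 × log₂ 10 = 226.798 + 151.550 × 3.3219 ≈ 730.238 ms.

730.2 ms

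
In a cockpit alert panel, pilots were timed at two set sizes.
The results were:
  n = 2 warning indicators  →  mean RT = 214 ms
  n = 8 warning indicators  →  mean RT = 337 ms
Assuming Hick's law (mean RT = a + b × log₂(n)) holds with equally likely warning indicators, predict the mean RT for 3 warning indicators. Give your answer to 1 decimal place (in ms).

Fit slope and intercept:
  b = (337 − 214) / (log₂ 8 − log₂ 2) = 123 / (3 − 1) = 61.500 ms/bit
  a = 214 − 61.500 × 1 = 152.500 ms
Then RT(3) = 152.500 + 61.500 × log₂ 3 = 152.500 + 61.500 × 1.5850 ≈ 249.975 ms.

250.0 ms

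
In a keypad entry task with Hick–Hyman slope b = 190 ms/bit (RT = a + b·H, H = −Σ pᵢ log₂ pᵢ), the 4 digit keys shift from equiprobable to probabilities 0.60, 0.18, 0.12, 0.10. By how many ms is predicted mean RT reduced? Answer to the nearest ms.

79 ms

Equiprobable entropy H₀ = log₂ 4 = 2.0000 bits.
Skewed entropy H = −Σ pᵢ log₂ pᵢ = 1.5867 bits.
ΔRT = b·(H₀ − H) = 190 × 0.4133 = 78.52 ms.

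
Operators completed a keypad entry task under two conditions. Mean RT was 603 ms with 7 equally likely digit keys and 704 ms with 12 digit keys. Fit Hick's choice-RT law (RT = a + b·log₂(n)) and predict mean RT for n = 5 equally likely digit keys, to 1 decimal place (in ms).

540.0 ms

RT is linear in log₂ n, so two points fix the line:
  b = (704 − 603) / (log₂ 12 − log₂ 7) = 101 / (3.5850 − 2.8074) = 129.886 ms/bit
  a = 603 − 129.886 × 2.8074 = 238.365 ms
Then RT(5) = 238.365 + 129.886 × log₂ 5 = 238.365 + 129.886 × 2.3219 ≈ 539.950 ms.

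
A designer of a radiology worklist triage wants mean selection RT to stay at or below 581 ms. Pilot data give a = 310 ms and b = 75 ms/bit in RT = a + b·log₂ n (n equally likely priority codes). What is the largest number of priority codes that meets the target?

Set 310 + 75·log₂ n ≤ 581 → log₂ n ≤ (581 − 310)/75 = 3.6133.
So n ≤ 2^3.6133 = 12.238; the largest integer n is 12.

12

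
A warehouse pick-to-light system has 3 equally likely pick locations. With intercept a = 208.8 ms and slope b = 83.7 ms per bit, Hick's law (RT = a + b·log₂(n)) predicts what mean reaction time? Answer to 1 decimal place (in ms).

341.5 ms

log₂(3) = 1.5850 bits, so RT = 208.8 + 83.7 × 1.5850 ≈ 341.461 ms.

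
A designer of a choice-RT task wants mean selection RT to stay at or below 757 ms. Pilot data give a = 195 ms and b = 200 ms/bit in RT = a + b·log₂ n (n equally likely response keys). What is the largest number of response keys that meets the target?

Information budget: (757 − 195)/200 = 2.8100 bits, so n ≤ 2^2.8100 = 7.013 → at most 7.

7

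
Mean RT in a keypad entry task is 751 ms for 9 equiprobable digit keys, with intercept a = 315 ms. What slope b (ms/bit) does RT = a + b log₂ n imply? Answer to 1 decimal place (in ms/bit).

9 alternatives carry log₂ 9 = 3.1699 bits; the choice cost is 751 − 315 = 436 ms, so b = 436/3.1699 = 137.543 ms/bit.

137.5 ms/bit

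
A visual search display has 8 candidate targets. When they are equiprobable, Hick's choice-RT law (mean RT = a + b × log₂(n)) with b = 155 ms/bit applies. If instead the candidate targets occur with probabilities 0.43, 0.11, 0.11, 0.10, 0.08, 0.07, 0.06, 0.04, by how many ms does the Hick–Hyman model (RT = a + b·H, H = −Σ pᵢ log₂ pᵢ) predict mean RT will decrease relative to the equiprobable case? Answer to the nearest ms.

Equiprobable entropy H₀ = log₂ 8 = 3.0000 bits.
Skewed entropy H = −Σ pᵢ log₂ pᵢ = 2.5457 bits.
ΔRT = b·(H₀ − H) = 155 × 0.4543 = 70.42 ms.

70 ms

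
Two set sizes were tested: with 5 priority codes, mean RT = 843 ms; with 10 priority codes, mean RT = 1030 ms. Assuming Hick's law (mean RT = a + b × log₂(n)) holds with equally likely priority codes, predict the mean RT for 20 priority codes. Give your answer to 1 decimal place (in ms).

1217.0 ms

Fit slope and intercept:
  b = (1030 − 843) / (log₂ 10 − log₂ 5) = 187 / (3.3219 − 2.3219) = 187.000 ms/bit
  a = 843 − 187.000 × 2.3219 = 408.799 ms
Then RT(20) = 408.799 + 187.000 × log₂ 20 = 408.799 + 187.000 × 4.3219 ≈ 1217.000 ms.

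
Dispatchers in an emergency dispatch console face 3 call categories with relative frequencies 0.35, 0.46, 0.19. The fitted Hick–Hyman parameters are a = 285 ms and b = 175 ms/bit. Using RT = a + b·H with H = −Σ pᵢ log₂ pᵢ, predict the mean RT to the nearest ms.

548 ms

Entropy contributions −pᵢ log₂ pᵢ: 0.5301, 0.5153, 0.4552; sum H = 1.5007 bits.
RT = a + bH = 285 + 175·1.5007 = 547.62 ms.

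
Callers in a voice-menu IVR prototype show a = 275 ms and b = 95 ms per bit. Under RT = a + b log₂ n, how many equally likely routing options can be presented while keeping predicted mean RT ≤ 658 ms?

16

Information budget: (658 − 275)/95 = 4.0316 bits, so n ≤ 2^4.0316 = 16.354 → at most 16.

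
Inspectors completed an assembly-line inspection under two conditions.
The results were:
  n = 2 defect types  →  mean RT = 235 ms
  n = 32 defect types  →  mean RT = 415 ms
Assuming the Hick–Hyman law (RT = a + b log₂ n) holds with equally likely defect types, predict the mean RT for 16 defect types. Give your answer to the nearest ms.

RT is linear in log₂ n, so two points fix the line:
  b = (415 − 235) / (log₂ 32 − log₂ 2) = 180 / (5 − 1) = 45 ms/bit
  a = 235 − 45 × 1 = 190 ms
Then RT(16) = 190 + 45 × log₂ 16 = 190 + 45 × 4 ≈ 370.000 ms.

370 ms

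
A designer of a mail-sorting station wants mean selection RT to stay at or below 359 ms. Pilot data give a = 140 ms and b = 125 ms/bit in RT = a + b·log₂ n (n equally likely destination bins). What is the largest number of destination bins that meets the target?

3

Set 140 + 125·log₂ n ≤ 359 → log₂ n ≤ (359 − 140)/125 = 1.7520.
So n ≤ 2^1.7520 = 3.368; the largest integer n is 3.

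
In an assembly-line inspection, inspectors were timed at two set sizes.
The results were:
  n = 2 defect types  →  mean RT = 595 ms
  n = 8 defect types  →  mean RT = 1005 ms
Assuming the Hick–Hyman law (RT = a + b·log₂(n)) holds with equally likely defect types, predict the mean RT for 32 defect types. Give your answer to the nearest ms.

RT is linear in log₂ n, so two points fix the line:
  b = (1005 − 595) / (log₂ 8 − log₂ 2) = 410 / (3 − 1) = 205 ms/bit
  a = 595 − 205 × 1 = 390 ms
Then RT(32) = 390 + 205 × log₂ 32 = 390 + 205 × 5 ≈ 1415.000 ms.

1415 ms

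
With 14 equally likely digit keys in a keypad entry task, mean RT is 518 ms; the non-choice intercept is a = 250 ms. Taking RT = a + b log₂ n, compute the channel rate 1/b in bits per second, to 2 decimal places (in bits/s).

Choice component = 518 − 250 = 268 ms over log₂(14) = 3.8074 bits.
b = 268 / 3.8074 = 70.390 ms/bit, so 1/b = 14.207 bits/s.

14.21 bits/s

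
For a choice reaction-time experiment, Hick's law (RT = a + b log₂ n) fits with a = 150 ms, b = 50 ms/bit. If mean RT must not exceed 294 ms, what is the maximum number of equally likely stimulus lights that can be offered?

7

50·log₂ n ≤ 294 − 150 = 144, giving log₂ n ≤ 2.8800 and n ≤ 7.362. The largest whole number is 7.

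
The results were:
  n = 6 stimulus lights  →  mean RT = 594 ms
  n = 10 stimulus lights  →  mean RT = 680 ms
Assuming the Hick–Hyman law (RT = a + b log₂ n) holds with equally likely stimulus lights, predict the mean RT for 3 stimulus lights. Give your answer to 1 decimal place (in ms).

Solve the two-equation system in a and b:
  b = (680 − 594) / (log₂ 10 − log₂ 6) = 86 / (3.3219 − 2.5850) = 116.695 ms/bit
  a = 594 − 116.695 × 2.5850 = 292.349 ms
Then RT(3) = 292.349 + 116.695 × log₂ 3 = 292.349 + 116.695 × 1.5850 ≈ 477.305 ms.

477.3 ms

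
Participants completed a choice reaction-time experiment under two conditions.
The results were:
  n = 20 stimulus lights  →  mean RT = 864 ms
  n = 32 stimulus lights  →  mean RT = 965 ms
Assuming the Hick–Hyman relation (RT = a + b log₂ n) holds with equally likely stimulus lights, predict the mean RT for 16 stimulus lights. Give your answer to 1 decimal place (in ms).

With log₂ n on the abscissa the relation is linear; from the two conditions:
  b = (965 − 864) / (log₂ 32 − log₂ 20) = 101 / (5 − 4.3219) = 148.952 ms/bit
  a = 864 − 148.952 × 4.3219 = 220.241 ms
Then RT(16) = 220.241 + 148.952 × log₂ 16 = 220.241 + 148.952 × 4 ≈ 816.048 ms.

816.0 ms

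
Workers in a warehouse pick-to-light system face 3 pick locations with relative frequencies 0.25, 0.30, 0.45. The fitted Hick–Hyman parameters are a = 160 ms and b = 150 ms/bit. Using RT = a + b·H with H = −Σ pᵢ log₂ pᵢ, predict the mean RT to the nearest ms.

391 ms

Entropy contributions −pᵢ log₂ pᵢ: 0.5000, 0.5211, 0.5184; sum H = 1.5395 bits.
RT = a + bH = 160 + 150·1.5395 = 390.92 ms.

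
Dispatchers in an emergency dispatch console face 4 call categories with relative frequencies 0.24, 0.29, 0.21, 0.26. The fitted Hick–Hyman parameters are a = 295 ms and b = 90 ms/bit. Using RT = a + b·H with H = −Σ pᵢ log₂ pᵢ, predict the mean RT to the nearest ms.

474 ms

H = 0.24·log₂(1/0.24) + 0.29·log₂(1/0.29) + 0.21·log₂(1/0.21) + 0.26·log₂(1/0.26) = 1.9901 bits.
RT = 295 + 90 × 1.9901 = 474.11 ms.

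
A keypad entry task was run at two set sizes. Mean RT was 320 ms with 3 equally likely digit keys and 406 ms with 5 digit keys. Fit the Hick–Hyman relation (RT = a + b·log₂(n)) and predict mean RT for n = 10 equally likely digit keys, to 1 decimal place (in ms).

522.7 ms

RT is linear in log₂ n, so two points fix the line:
  b = (406 − 320) / (log₂ 5 − log₂ 3) = 86 / (2.3219 − 1.5850) = 116.695 ms/bit
  a = 320 − 116.695 × 1.5850 = 135.043 ms
Then RT(10) = 135.043 + 116.695 × log₂ 10 = 135.043 + 116.695 × 3.3219 ≈ 522.695 ms.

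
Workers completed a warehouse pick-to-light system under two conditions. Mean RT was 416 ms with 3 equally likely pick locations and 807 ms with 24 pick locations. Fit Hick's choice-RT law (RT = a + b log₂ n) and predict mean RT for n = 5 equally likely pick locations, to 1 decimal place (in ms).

512.1 ms

Fit slope and intercept:
  b = (807 − 416) / (log₂ 24 − log₂ 3) = 391 / (4.5850 − 1.5850) = 130.333 ms/bit
  a = 416 − 130.333 × 1.5850 = 209.427 ms
Then RT(5) = 209.427 + 130.333 × log₂ 5 = 209.427 + 130.333 × 2.3219 ≈ 512.051 ms.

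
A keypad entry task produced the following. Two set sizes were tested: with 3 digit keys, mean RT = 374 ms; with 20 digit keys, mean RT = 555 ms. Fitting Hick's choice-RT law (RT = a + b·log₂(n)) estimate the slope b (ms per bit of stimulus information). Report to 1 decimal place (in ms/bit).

66.1 ms/bit

Slope: b = (555 − 374) / (log₂ 20 − log₂ 3) = 181/2.7370 = 66.132 ms/bit.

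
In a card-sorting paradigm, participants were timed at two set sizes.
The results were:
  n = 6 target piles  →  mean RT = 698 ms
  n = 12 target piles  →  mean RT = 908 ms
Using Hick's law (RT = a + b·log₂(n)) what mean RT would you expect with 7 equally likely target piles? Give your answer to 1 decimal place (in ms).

With log₂ n on the abscissa the relation is linear; from the two conditions:
  b = (908 − 698) / (log₂ 12 − log₂ 6) = 210 / (3.5850 − 2.5850) = 210.000 ms/bit
  a = 698 − 210.000 × 2.5850 = 155.158 ms
Then RT(7) = 155.158 + 210.000 × log₂ 7 = 155.158 + 210.000 × 2.8074 ≈ 744.702 ms.

744.7 ms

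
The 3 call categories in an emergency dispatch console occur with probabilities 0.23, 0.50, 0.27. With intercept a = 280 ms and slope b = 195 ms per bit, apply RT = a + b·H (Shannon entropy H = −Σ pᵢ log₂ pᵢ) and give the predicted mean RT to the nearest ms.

572 ms

H = 0.23·log₂(1/0.23) + 0.50·log₂(1/0.50) + 0.27·log₂(1/0.27) = 1.4977 bits.
RT = 280 + 195 × 1.4977 = 572.05 ms.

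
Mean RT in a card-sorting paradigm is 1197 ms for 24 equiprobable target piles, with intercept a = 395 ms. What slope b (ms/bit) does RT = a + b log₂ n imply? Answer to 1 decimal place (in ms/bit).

174.9 ms/bit

b = (1197 − 395) / log₂(24) = 802 / 4.5850 = 174.920 ms/bit.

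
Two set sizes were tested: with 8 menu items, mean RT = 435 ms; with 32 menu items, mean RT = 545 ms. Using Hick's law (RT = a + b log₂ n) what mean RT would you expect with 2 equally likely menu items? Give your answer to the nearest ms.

325 ms

Solve the two-equation system in a and b:
  b = (545 − 435) / (log₂ 32 − log₂ 8) = 110 / (5 − 3) = 55 ms/bit
  a = 435 − 55 × 3 = 270 ms
Then RT(2) = 270 + 55 × log₂ 2 = 270 + 55 × 1 ≈ 325.000 ms.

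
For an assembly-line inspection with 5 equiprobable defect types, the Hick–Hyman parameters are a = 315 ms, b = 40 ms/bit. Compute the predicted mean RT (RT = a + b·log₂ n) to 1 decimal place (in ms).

log₂(5) = 2.3219 bits, so RT = 315 + 40 × 2.3219 ≈ 407.877 ms.

407.9 ms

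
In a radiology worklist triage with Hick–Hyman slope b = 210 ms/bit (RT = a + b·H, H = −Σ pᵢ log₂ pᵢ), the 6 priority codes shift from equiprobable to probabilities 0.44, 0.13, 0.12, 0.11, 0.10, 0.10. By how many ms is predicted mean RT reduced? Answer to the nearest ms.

Equiprobable entropy H₀ = log₂ 6 = 2.5850 bits.
Skewed entropy H = −Σ pᵢ log₂ pᵢ = 2.2855 bits.
ΔRT = b·(H₀ − H) = 210 × 0.2994 = 62.88 ms.

63 ms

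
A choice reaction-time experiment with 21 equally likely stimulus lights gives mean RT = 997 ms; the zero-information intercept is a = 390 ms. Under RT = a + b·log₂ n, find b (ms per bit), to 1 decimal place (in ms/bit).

21 alternatives carry log₂ 21 = 4.3923 bits; the choice cost is 997 − 390 = 607 ms, so b = 607/4.3923 = 138.196 ms/bit.

138.2 ms/bit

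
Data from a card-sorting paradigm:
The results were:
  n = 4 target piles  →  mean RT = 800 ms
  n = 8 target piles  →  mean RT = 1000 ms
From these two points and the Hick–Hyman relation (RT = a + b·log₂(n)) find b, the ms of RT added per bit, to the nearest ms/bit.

200 ms/bit

b = (RT₂ − RT₁)/(log₂ n₂ − log₂ n₁) = (1000 − 800)/(3 − 2) = 200 ms/bit.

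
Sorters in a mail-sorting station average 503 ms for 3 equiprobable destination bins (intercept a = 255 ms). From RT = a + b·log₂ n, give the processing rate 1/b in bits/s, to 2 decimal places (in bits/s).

b = (503 − 255)/log₂ 3 = 248/1.5850 = 156.471 ms per bit = 0.15647 s/bit; the reciprocal is 6.391 bits/s.

6.39 bits/s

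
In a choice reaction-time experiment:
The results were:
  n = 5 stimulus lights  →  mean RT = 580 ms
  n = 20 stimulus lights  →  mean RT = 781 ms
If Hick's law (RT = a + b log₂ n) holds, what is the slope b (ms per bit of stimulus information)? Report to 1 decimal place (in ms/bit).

The slope on a log₂ axis is (781 − 580) / (4.3219 − 2.3219) = 100.500 ms/bit.

100.5 ms/bit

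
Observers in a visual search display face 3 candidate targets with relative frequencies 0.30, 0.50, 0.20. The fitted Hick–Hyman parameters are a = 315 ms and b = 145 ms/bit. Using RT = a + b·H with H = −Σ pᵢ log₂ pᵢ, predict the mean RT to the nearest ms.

530 ms

Entropy contributions −pᵢ log₂ pᵢ: 0.5211, 0.5000, 0.4644; sum H = 1.4855 bits.
RT = a + bH = 315 + 145·1.4855 = 530.39 ms.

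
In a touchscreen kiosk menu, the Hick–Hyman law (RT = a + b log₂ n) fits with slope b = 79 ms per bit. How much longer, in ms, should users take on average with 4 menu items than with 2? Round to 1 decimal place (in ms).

79.0 ms

ΔRT = (a + b log₂ n₂) − (a + b log₂ n₁) = b·(log₂ n₂ − log₂ n₁).
log₂(4) − log₂(2) = log₂(4/2) = log₂(2) = 1.
ΔRT = 79 × 1.0000 = 79.000 ms.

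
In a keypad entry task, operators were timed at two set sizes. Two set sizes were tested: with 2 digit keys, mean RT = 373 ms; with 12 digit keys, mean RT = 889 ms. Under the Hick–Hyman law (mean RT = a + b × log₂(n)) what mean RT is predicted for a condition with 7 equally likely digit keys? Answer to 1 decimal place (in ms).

With log₂ n on the abscissa the relation is linear; from the two conditions:
  b = (889 − 373) / (log₂ 12 − log₂ 2) = 516 / (3.5850 − 1) = 199.616 ms/bit
  a = 373 − 199.616 × 1 = 173.384 ms
Then RT(7) = 173.384 + 199.616 × log₂ 7 = 173.384 + 199.616 × 2.8074 ≈ 733.777 ms.

733.8 ms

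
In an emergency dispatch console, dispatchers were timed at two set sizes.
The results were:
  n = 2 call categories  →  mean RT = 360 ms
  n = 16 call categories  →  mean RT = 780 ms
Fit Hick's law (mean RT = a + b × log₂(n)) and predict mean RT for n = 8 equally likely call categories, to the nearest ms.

With log₂ n on the abscissa the relation is linear; from the two conditions:
  b = (780 − 360) / (log₂ 16 − log₂ 2) = 420 / (4 − 1) = 140 ms/bit
  a = 360 − 140 × 1 = 220 ms
Then RT(8) = 220 + 140 × log₂ 8 = 220 + 140 × 3 ≈ 640.000 ms.

640 ms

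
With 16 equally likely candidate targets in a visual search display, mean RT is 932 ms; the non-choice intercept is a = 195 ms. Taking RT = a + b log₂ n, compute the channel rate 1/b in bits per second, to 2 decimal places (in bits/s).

b = (932 − 195)/log₂ 16 = 737/4 = 184.250 ms per bit = 0.18425 s/bit; the reciprocal is 5.427 bits/s.

5.43 bits/s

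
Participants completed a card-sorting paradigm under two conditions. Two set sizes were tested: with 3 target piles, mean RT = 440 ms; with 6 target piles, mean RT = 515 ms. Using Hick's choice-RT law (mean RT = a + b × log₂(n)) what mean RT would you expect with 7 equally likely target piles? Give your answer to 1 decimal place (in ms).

Fit slope and intercept:
  b = (515 − 440) / (log₂ 6 − log₂ 3) = 75 / (2.5850 − 1.5850) = 75.000 ms/bit
  a = 440 − 75.000 × 1.5850 = 321.128 ms
Then RT(7) = 321.128 + 75.000 × log₂ 7 = 321.128 + 75.000 × 2.8074 ≈ 531.679 ms.

531.7 ms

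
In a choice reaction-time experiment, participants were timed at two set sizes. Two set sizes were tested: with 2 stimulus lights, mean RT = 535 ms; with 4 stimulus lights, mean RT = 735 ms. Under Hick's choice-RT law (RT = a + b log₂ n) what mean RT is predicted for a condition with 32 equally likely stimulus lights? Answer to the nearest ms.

Fit slope and intercept:
  b = (735 − 535) / (log₂ 4 − log₂ 2) = 200 / (2 − 1) = 200 ms/bit
  a = 535 − 200 × 1 = 335 ms
Then RT(32) = 335 + 200 × log₂ 32 = 335 + 200 × 5 ≈ 1335.000 ms.

1335 ms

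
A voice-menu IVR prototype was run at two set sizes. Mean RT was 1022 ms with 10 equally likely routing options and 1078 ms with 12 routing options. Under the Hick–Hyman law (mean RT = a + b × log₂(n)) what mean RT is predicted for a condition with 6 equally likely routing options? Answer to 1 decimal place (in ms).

RT is linear in log₂ n, so two points fix the line:
  b = (1078 − 1022) / (log₂ 12 − log₂ 10) = 56 / (3.5850 − 3.3219) = 212.900 ms/bit
  a = 1022 − 212.900 × 3.3219 = 314.762 ms
Then RT(6) = 314.762 + 212.900 × log₂ 6 = 314.762 + 212.900 × 2.5850 ≈ 865.100 ms.

865.1 ms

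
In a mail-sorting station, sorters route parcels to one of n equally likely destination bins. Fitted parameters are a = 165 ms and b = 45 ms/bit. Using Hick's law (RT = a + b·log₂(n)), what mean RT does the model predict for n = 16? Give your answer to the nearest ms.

log₂(16) = 4 bits, so RT = 165 + 45 × 4 ≈ 345.000 ms.

345 ms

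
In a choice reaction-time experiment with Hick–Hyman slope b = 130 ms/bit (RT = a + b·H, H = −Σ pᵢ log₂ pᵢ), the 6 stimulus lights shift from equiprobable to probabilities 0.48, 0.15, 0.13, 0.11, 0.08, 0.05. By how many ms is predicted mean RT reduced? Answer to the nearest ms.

55 ms

Equiprobable entropy H₀ = log₂ 6 = 2.5850 bits.
Skewed entropy H = −Σ pᵢ log₂ pᵢ = 2.1593 bits.
ΔRT = b·(H₀ − H) = 130 × 0.4256 = 55.33 ms.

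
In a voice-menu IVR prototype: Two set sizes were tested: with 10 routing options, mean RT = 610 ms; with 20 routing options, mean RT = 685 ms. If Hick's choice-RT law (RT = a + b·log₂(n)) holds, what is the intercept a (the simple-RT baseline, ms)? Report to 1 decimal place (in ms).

360.9 ms

b = (RT₂ − RT₁)/(log₂ n₂ − log₂ n₁) = (685 − 610)/(4.3219 − 3.3219) = 75.000 ms/bit.
a = RT₁ − b·log₂ n₁ = 610 − 75.000 × 3.3219 = 360.855 ms.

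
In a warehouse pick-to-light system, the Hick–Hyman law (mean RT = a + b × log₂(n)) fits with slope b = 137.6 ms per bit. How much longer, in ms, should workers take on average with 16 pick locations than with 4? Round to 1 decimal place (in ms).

The intercept a cancels: ΔRT = b·(log₂ n₂ − log₂ n₁) = b·log₂(n₂/n₁).
log₂(16) − log₂(4) = log₂(16/4) = log₂(4) = 2.
ΔRT = 137.6 × 2.0000 = 275.200 ms.

275.2 ms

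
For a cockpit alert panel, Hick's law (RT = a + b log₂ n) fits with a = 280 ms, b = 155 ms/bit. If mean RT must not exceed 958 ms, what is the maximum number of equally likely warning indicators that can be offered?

20

Information budget: (958 − 280)/155 = 4.3742 bits, so n ≤ 2^4.3742 = 20.738 → at most 20.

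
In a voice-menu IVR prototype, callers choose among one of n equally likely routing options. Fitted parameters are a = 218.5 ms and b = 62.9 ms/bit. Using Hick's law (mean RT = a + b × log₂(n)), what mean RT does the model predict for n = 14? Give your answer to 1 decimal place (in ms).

458.0 ms

log₂(14) = 3.8074 bits, so RT = 218.5 + 62.9 × 3.8074 ≈ 457.983 ms.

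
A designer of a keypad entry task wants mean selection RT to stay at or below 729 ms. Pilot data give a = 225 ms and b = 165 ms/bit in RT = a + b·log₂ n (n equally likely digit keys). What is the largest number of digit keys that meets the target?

165·log₂ n ≤ 729 − 225 = 504, giving log₂ n ≤ 3.0545 and n ≤ 8.308. The largest whole number is 8.

8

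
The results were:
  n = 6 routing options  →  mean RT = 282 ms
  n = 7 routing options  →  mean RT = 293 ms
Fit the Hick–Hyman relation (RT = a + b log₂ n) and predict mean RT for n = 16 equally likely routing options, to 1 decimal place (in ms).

352.0 ms

Solve the two-equation system in a and b:
  b = (293 − 282) / (log₂ 7 − log₂ 6) = 11 / (2.8074 − 2.5850) = 49.462 ms/bit
  a = 282 − 49.462 × 2.5850 = 154.142 ms
Then RT(16) = 154.142 + 49.462 × log₂ 16 = 154.142 + 49.462 × 4 ≈ 351.991 ms.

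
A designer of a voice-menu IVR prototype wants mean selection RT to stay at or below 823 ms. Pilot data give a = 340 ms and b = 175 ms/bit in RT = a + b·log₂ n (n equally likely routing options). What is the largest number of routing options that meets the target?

Information budget: (823 − 340)/175 = 2.7600 bits, so n ≤ 2^2.7600 = 6.774 → at most 6.

6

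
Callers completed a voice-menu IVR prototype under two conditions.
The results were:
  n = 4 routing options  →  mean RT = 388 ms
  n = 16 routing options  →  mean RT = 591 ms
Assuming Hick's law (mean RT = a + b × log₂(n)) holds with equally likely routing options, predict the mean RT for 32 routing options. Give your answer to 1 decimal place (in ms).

RT is linear in log₂ n, so two points fix the line:
  b = (591 − 388) / (log₂ 16 − log₂ 4) = 203 / (4 − 2) = 101.500 ms/bit
  a = 388 − 101.500 × 2 = 185.000 ms
Then RT(32) = 185.000 + 101.500 × log₂ 32 = 185.000 + 101.500 × 5 ≈ 692.500 ms.

692.5 ms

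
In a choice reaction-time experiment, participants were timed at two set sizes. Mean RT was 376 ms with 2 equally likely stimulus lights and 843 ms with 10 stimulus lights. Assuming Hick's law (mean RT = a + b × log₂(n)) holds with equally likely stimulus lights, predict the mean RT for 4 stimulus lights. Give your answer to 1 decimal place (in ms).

577.1 ms

With log₂ n on the abscissa the relation is linear; from the two conditions:
  b = (843 − 376) / (log₂ 10 − log₂ 2) = 467 / (3.3219 − 1) = 201.126 ms/bit
  a = 376 − 201.126 × 1 = 174.874 ms
Then RT(4) = 174.874 + 201.126 × log₂ 4 = 174.874 + 201.126 × 2 ≈ 577.126 ms.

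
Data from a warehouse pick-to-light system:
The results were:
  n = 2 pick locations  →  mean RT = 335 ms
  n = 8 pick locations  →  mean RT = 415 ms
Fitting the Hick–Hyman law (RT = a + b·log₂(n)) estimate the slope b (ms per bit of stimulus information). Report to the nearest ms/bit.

40 ms/bit

The slope on a log₂ axis is (415 − 335) / (3 − 1) = 40 ms/bit.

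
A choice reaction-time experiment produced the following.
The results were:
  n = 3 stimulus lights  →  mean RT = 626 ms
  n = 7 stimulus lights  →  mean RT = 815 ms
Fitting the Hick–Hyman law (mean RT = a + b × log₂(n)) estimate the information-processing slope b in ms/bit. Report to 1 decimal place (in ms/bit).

Slope: b = (815 − 626) / (log₂ 7 − log₂ 3) = 189/1.2224 = 154.615 ms/bit.

154.6 ms/bit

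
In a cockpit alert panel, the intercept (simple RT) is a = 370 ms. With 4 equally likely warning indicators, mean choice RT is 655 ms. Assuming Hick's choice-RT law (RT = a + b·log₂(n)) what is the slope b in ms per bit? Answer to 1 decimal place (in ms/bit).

142.5 ms/bit

log₂(4) = 2 bits.
b = (RT − a)/log₂ n = (655 − 370) / 2 = 142.500 ms/bit.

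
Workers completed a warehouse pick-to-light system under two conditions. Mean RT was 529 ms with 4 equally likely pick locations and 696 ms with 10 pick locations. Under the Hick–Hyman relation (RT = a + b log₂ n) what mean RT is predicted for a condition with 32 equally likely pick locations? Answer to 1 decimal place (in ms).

Fit slope and intercept:
  b = (696 − 529) / (log₂ 10 − log₂ 4) = 167 / (3.3219 − 2) = 126.331 ms/bit
  a = 529 − 126.331 × 2 = 276.339 ms
Then RT(32) = 276.339 + 126.331 × log₂ 32 = 276.339 + 126.331 × 5 ≈ 907.992 ms.

908.0 ms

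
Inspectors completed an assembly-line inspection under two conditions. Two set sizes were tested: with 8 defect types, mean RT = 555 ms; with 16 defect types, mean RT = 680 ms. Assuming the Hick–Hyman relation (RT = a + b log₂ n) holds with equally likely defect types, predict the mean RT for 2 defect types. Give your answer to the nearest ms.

305 ms

Fit slope and intercept:
  b = (680 − 555) / (log₂ 16 − log₂ 8) = 125 / (4 − 3) = 125 ms/bit
  a = 555 − 125 × 3 = 180 ms
Then RT(2) = 180 + 125 × log₂ 2 = 180 + 125 × 1 ≈ 305.000 ms.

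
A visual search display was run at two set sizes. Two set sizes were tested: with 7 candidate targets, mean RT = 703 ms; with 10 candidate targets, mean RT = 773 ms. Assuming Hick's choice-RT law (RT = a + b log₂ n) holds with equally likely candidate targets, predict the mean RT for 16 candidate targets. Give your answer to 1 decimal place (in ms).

Fit slope and intercept:
  b = (773 − 703) / (log₂ 10 − log₂ 7) = 70 / (3.3219 − 2.8074) = 136.035 ms/bit
  a = 703 − 136.035 × 2.8074 = 321.101 ms
Then RT(16) = 321.101 + 136.035 × log₂ 16 = 321.101 + 136.035 × 4 ≈ 865.242 ms.

865.2 ms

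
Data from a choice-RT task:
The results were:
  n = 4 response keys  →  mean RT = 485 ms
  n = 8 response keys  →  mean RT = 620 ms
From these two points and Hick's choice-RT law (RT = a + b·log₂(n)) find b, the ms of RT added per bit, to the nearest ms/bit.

135 ms/bit

Slope: b = (620 − 485) / (log₂ 8 − log₂ 4) = 135/1.0000 = 135 ms/bit.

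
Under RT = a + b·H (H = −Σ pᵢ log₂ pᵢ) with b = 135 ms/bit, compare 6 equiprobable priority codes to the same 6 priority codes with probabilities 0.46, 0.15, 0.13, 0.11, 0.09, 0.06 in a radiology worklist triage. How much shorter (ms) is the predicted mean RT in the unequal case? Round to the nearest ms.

50 ms

Equiprobable entropy H₀ = log₂ 6 = 2.5850 bits.
Skewed entropy H = −Σ pᵢ log₂ pᵢ = 2.2150 bits.
ΔRT = b·(H₀ − H) = 135 × 0.3700 = 49.95 ms.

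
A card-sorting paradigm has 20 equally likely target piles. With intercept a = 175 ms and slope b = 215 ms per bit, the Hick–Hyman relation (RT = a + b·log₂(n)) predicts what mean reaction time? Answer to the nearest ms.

1104 ms

log₂(20) = 4.3219 bits, so RT = 175 + 215 × 4.3219 ≈ 1104.215 ms.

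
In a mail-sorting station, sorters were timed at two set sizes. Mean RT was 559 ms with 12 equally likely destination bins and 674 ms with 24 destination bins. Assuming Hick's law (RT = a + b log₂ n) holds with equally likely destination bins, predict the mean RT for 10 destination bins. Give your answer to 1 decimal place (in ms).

Fit slope and intercept:
  b = (674 − 559) / (log₂ 24 − log₂ 12) = 115 / (4.5850 − 3.5850) = 115.000 ms/bit
  a = 559 − 115.000 × 3.5850 = 146.729 ms
Then RT(10) = 146.729 + 115.000 × log₂ 10 = 146.729 + 115.000 × 3.3219 ≈ 528.751 ms.

528.8 ms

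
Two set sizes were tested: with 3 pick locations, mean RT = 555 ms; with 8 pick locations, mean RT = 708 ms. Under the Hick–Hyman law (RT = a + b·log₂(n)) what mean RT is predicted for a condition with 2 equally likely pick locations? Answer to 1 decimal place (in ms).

Fit slope and intercept:
  b = (708 − 555) / (log₂ 8 − log₂ 3) = 153 / (3 − 1.5850) = 108.124 ms/bit
  a = 555 − 108.124 × 1.5850 = 383.627 ms
Then RT(2) = 383.627 + 108.124 × log₂ 2 = 383.627 + 108.124 × 1 ≈ 491.751 ms.

491.8 ms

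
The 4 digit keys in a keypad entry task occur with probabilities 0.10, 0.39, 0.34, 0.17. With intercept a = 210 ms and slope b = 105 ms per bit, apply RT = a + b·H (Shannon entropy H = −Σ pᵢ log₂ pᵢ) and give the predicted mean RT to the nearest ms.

Entropy contributions −pᵢ log₂ pᵢ: 0.3322, 0.5298, 0.5292, 0.4346; sum H = 1.8258 bits.
RT = a + bH = 210 + 105·1.8258 = 401.70 ms.

402 ms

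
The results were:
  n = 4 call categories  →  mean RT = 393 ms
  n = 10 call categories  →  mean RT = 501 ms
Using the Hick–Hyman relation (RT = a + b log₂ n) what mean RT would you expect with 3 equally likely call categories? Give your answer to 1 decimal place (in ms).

359.1 ms

Solve the two-equation system in a and b:
  b = (501 − 393) / (log₂ 10 − log₂ 4) = 108 / (3.3219 − 2) = 81.699 ms/bit
  a = 393 − 81.699 × 2 = 229.602 ms
Then RT(3) = 229.602 + 81.699 × log₂ 3 = 229.602 + 81.699 × 1.5850 ≈ 359.092 ms.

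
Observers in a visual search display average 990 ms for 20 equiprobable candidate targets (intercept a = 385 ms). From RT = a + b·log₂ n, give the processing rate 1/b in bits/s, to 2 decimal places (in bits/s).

7.14 bits/s

b = (990 − 385)/log₂ 20 = 605/4.3219 = 139.984 ms per bit = 0.13998 s/bit; the reciprocal is 7.144 bits/s.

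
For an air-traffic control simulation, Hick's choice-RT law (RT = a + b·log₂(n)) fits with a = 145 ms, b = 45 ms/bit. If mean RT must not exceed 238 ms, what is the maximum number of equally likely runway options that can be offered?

4

Set 145 + 45·log₂ n ≤ 238 → log₂ n ≤ (238 − 145)/45 = 2.0667.
So n ≤ 2^2.0667 = 4.189; the largest integer n is 4.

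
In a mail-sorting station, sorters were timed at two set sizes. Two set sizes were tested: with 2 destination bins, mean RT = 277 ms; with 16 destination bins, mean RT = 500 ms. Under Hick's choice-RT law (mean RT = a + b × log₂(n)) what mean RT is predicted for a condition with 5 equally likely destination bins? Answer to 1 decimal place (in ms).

375.3 ms

Solve the two-equation system in a and b:
  b = (500 − 277) / (log₂ 16 − log₂ 2) = 223 / (4 − 1) = 74.333 ms/bit
  a = 277 − 74.333 × 1 = 202.667 ms
Then RT(5) = 202.667 + 74.333 × log₂ 5 = 202.667 + 74.333 × 2.3219 ≈ 375.263 ms.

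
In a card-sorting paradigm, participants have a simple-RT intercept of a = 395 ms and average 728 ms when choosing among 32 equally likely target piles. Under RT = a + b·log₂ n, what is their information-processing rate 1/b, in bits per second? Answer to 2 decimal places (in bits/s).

15.02 bits/s

Choice component = 728 − 395 = 333 ms over log₂(32) = 5 bits.
b = 333 / 5 = 66.600 ms/bit, so 1/b = 15.015 bits/s.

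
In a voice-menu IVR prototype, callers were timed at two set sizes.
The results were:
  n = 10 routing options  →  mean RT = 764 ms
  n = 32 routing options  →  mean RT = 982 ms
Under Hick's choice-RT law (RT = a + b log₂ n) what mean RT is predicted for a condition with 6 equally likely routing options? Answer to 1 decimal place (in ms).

Solve the two-equation system in a and b:
  b = (982 − 764) / (log₂ 32 − log₂ 10) = 218 / (5 − 3.3219) = 129.911 ms/bit
  a = 764 − 129.911 × 3.3219 = 332.445 ms
Then RT(6) = 332.445 + 129.911 × log₂ 6 = 332.445 + 129.911 × 2.5850 ≈ 668.260 ms.

668.3 ms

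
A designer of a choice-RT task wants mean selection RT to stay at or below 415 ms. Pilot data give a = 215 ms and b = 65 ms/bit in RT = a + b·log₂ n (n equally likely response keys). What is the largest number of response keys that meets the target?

Set 215 + 65·log₂ n ≤ 415 → log₂ n ≤ (415 − 215)/65 = 3.0769.
So n ≤ 2^3.0769 = 8.438; the largest integer n is 8.

8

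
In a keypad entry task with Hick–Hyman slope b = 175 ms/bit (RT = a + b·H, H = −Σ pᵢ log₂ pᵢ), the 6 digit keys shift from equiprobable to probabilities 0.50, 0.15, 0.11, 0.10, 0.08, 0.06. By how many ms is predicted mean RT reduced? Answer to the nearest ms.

80 ms

The RT saving is b·ΔH. Equiprobable H₀ = log₂(6) = 2.5850 bits; with the given probabilities H = 2.1281 bits.
b·(H₀ − H) = 175 × (2.5850 − 2.1281) = 79.96 ms.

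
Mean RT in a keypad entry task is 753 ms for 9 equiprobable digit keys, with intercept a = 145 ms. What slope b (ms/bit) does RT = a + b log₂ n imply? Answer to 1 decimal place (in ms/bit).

log₂(9) = 3.1699 bits.
b = (RT − a)/log₂ n = (753 − 145) / 3.1699 = 191.803 ms/bit.

191.8 ms/bit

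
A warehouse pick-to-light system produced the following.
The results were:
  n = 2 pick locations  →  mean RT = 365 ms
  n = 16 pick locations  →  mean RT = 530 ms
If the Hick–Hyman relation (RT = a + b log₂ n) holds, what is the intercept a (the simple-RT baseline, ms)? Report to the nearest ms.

310 ms

b = (RT₂ − RT₁)/(log₂ n₂ − log₂ n₁) = (530 − 365)/(4 − 1) = 55 ms/bit.
a = RT₁ − b·log₂ n₁ = 365 − 55 × 1 = 310.000 ms.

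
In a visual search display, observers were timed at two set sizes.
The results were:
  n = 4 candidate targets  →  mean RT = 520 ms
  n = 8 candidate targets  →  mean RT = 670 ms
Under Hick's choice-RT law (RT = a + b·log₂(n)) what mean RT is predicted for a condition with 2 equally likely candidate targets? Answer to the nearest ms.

With log₂ n on the abscissa the relation is linear; from the two conditions:
  b = (670 − 520) / (log₂ 8 − log₂ 4) = 150 / (3 − 2) = 150 ms/bit
  a = 520 − 150 × 2 = 220 ms
Then RT(2) = 220 + 150 × log₂ 2 = 220 + 150 × 1 ≈ 370.000 ms.

370 ms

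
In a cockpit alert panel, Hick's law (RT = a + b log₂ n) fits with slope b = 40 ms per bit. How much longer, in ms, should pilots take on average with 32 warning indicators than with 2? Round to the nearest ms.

160 ms

Only the slope matters, since a is common to both: ΔRT = b·log₂(n₂/n₁).
log₂(32) − log₂(2) = log₂(32/2) = log₂(16) = 4.
ΔRT = 40 × 4.0000 = 160.000 ms.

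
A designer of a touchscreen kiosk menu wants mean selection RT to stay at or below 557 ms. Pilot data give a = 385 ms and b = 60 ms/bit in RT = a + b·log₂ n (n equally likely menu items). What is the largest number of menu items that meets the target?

7

Set 385 + 60·log₂ n ≤ 557 → log₂ n ≤ (557 − 385)/60 = 2.8667.
So n ≤ 2^2.8667 = 7.294; the largest integer n is 7.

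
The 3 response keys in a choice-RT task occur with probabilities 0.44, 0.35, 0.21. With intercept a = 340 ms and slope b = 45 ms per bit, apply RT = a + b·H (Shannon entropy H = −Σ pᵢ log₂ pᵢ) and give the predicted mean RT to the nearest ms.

H = 0.44·log₂(1/0.44) + 0.35·log₂(1/0.35) + 0.21·log₂(1/0.21) = 1.5241 bits.
RT = 340 + 45 × 1.5241 = 408.58 ms.

409 ms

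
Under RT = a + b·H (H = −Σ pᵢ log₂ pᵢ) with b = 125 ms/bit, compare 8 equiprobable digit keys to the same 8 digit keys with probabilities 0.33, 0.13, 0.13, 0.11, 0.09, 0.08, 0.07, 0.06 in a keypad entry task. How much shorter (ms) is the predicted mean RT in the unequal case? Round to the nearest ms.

30 ms

Equiprobable entropy H₀ = log₂ 8 = 3.0000 bits.
Skewed entropy H = −Σ pᵢ log₂ pᵢ = 2.7596 bits.
ΔRT = b·(H₀ − H) = 125 × 0.2404 = 30.04 ms.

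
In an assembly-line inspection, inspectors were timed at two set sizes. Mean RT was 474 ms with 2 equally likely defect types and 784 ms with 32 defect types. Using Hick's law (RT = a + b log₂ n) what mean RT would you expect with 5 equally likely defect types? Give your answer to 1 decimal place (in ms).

576.4 ms

RT is linear in log₂ n, so two points fix the line:
  b = (784 − 474) / (log₂ 32 − log₂ 2) = 310 / (5 − 1) = 77.500 ms/bit
  a = 474 − 77.500 × 1 = 396.500 ms
Then RT(5) = 396.500 + 77.500 × log₂ 5 = 396.500 + 77.500 × 2.3219 ≈ 576.449 ms.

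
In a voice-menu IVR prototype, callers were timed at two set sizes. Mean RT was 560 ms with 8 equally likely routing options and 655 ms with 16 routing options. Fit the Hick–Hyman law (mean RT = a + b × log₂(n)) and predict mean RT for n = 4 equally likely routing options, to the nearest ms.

With log₂ n on the abscissa the relation is linear; from the two conditions:
  b = (655 − 560) / (log₂ 16 − log₂ 8) = 95 / (4 − 3) = 95 ms/bit
  a = 560 − 95 × 3 = 275 ms
Then RT(4) = 275 + 95 × log₂ 4 = 275 + 95 × 2 ≈ 465.000 ms.

465 ms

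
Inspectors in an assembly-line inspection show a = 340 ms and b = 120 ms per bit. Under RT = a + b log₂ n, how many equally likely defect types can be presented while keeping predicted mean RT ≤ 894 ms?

Information budget: (894 − 340)/120 = 4.6167 bits, so n ≤ 2^4.6167 = 24.533 → at most 24.

24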